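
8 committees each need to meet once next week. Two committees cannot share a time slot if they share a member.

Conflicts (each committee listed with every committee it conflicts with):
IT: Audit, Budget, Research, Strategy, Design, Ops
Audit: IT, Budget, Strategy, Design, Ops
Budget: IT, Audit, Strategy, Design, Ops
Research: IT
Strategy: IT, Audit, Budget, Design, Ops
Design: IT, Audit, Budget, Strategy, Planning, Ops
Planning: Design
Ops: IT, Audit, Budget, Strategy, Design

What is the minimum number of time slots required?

6

IT, Audit, Budget, Strategy, Design, Ops are mutually in conflict, so at least 6 time slots are needed.
6 time slots suffice: time slot 1 → {IT, Planning}; time slot 2 → {Research, Design}; time slot 3 → {Budget}; time slot 4 → {Ops}; time slot 5 → {Strategy}; time slot 6 → {Audit}. No two conflicting committees share a time slot.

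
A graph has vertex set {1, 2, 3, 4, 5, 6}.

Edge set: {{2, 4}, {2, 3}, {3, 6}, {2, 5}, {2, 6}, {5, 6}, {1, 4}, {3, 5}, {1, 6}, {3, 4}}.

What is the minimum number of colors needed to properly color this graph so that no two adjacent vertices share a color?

4

2, 3, 5, 6 are mutually adjacent (a clique of size 4), so at least 4 colors are needed.
One proper 4-coloring: 1=red, 2=blue, 3=red, 4=green, 5=yellow, 6=green. Every edge joins two different colors.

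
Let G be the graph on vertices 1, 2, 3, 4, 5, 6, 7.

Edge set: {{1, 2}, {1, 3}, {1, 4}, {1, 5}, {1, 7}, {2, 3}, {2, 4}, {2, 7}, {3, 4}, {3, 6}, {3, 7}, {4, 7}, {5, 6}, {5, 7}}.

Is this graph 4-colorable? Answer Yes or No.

1, 2, 3, 4, 7 form a clique, so at least 5 colors are needed.
So 4 colors are not enough.

No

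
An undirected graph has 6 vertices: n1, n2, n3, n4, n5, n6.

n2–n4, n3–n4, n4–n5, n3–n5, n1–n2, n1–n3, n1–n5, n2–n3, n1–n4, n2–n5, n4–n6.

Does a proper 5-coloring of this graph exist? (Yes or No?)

The chromatic number is 5. n1, n2, n3, n4, n5 are pairwise adjacent (a clique of size 5), so at least 5 colors are needed.
5 colors suffice: color red → {n4}; color blue → {n3, n6}; color green → {n5}; color yellow → {n1}; color purple → {n2}.
That is already a proper 5-coloring.

Yes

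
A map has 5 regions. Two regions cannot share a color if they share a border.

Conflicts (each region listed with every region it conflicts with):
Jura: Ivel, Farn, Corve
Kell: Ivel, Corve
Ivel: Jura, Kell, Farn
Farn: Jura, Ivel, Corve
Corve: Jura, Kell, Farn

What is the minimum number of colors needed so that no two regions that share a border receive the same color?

Jura, Ivel, Farn are mutually in conflict, so at least 3 colors are needed.
3 colors suffice: color 1 → {Kell, Farn}; color 2 → {Ivel, Corve}; color 3 → {Jura}. No two conflicting regions share a color.

3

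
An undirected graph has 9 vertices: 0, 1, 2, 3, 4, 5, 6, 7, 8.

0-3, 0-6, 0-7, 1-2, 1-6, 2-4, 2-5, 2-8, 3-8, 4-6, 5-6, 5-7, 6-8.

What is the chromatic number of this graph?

2 and 8 are adjacent, so at least 2 colors are needed.
2 colors suffice: color a → {2, 3, 6, 7}; color b → {0, 1, 4, 5, 8}. No two adjacent vertices share a color.

2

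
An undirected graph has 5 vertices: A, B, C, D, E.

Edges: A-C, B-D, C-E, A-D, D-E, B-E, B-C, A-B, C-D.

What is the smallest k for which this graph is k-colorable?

A, B, C, D are pairwise adjacent (a clique of size 4), so at least 4 colors are needed.
4 colors suffice: color 1 → {B}; color 2 → {C}; color 3 → {D}; color 4 → {A, E}. Every edge joins two different colors.

4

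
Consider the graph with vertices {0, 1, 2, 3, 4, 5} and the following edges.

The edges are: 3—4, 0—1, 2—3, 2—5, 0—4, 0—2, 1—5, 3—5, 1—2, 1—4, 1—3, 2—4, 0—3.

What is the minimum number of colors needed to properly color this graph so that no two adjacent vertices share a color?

5

0, 1, 2, 3, 4 are pairwise adjacent (a clique of size 5), so at least 5 colors are needed.
One proper 5-coloring: 0=d, 1=a, 2=c, 3=b, 4=e, 5=d. Every edge joins two different colors.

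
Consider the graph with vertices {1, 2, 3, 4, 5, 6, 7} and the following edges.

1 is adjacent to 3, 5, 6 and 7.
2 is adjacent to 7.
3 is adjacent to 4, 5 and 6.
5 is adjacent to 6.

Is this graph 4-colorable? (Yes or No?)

The chromatic number is 4. 1, 3, 5, 6 form a clique, so at least 4 colors are needed.
4 colors suffice: 1=blue, 2=blue, 3=red, 4=blue, 5=green, 6=yellow, 7=red.
That is already a proper 4-coloring.

Yes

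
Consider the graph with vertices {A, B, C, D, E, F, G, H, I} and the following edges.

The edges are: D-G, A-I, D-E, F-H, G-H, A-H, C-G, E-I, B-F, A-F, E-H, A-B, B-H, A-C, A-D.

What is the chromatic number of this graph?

A, B, F, H are pairwise adjacent (a clique of size 4), so at least 4 colors are needed.
A valid assignment using 4 colors: A=1, B=4, C=2, D=2, E=1, F=3, G=1, H=2, I=2. Every edge joins two different colors.

4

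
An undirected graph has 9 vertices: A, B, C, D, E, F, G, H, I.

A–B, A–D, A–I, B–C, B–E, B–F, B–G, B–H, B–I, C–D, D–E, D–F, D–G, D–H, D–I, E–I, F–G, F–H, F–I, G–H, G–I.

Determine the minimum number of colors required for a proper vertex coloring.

D, F, G, H are pairwise adjacent (a clique of size 4), so at least 4 colors are needed.
4 colors suffice: color 1 → {B, D}; color 2 → {C, H, I}; color 3 → {A, E, F}; color 4 → {G}. Every edge joins two different colors.

4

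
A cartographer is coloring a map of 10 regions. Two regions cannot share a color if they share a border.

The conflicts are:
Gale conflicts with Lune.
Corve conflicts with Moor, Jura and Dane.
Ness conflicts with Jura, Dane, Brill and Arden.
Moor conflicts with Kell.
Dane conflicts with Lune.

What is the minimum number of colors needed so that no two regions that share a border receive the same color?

Ness and Brill conflict, so at least 2 colors are needed.
2 colors suffice: color 1 → {Corve, Ness, Kell, Lune}; color 2 → {Gale, Moor, Jura, Dane, Brill, Arden}. No two conflicting regions share a color.

2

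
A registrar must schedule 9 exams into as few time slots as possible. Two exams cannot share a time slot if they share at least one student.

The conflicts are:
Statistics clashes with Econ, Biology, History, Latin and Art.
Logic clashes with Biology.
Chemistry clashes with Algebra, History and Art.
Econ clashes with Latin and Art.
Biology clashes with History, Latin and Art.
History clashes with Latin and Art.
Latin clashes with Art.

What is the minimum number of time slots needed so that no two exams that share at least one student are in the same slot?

Statistics, Biology, History, Latin, Art are mutually in conflict, so at least 5 time slots are needed.
5 time slots suffice: time slot 1 → {Logic, Algebra, Art}; time slot 2 → {Chemistry, Econ, Biology}; time slot 3 → {Statistics}; time slot 4 → {Latin}; time slot 5 → {History}. Each listed conflict is separated.

5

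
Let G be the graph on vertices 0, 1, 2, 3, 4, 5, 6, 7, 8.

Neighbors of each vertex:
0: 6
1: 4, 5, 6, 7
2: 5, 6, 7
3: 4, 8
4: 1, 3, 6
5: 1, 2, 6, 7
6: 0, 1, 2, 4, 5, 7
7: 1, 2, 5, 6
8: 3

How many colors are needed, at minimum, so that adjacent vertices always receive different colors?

1, 5, 6, 7 are pairwise adjacent (a clique of size 4), so at least 4 colors are needed.
4 colors suffice: 0=b, 1=c, 2=c, 3=a, 4=b, 5=d, 6=a, 7=b, 8=b. No two adjacent vertices share a color.

4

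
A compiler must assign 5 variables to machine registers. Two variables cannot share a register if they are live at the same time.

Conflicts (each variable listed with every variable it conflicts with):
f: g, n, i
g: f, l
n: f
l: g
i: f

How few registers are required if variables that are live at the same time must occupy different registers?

f and n conflict, so at least 2 registers are needed.
2 registers suffice: register 1 → {f, l}; register 2 → {g, n, i}. Each listed conflict is separated.

2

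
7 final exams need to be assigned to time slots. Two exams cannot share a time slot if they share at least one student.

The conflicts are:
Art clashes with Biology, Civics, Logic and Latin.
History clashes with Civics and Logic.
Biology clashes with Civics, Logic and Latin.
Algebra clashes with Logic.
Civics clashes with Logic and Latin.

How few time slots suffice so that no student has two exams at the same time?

Art, Biology, Civics, Latin all conflict with each other, so at least 4 time slots are needed.
Using 4 time slots: Art=3, History=3, Biology=4, Algebra=1, Civics=1, Logic=2, Latin=2. Every pair that conflicts lands in different time slots.

4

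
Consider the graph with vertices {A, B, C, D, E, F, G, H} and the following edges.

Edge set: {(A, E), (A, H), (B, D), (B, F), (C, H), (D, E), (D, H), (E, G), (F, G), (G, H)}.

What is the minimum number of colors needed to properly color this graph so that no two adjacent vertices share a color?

3

The cycle H-G-F-B-D-H has odd length 5, so it cannot be 2-colored; at least 3 colors are needed.
3 colors suffice: color 1 → {E, F, H}; color 2 → {A, C, D, G}; color 3 → {B}. Every edge joins two different colors.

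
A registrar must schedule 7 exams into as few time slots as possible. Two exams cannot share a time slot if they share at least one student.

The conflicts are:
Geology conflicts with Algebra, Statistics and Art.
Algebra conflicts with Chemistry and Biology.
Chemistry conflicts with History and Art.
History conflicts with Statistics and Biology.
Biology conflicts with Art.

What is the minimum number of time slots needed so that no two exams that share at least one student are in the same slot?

3

The cycle Geology-Algebra-Biology-History-Statistics-Geology has odd length 5, so it cannot be 2-colored; at least 3 time slots are needed.
3 time slots suffice: time slot 1 → {Geology, Chemistry, Biology}; time slot 2 → {Algebra, History, Art}; time slot 3 → {Statistics}. Each listed conflict is separated.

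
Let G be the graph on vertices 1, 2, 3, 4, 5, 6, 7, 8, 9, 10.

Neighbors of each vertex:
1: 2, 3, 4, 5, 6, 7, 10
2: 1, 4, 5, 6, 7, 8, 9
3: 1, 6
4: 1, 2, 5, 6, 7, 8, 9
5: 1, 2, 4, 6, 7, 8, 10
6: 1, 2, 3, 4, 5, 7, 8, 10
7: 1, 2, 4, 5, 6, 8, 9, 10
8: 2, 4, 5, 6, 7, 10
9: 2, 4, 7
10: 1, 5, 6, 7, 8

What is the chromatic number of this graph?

6

1, 2, 4, 5, 6, 7 are pairwise adjacent (a clique of size 6), so at least 6 colors are needed.
6 colors suffice: 1=c, 2=f, 3=a, 4=d, 5=e, 6=b, 7=a, 8=c, 9=b, 10=d. No two adjacent vertices share a color.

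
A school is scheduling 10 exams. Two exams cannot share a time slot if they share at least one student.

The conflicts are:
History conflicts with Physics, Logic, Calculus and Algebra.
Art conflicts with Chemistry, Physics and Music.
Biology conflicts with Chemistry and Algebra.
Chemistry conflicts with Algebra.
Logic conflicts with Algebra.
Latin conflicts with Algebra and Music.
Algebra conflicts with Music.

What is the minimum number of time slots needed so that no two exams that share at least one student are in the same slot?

3

Biology, Chemistry, Algebra are mutually in conflict, so at least 3 time slots are needed.
3 time slots suffice: History=2, Art=1, Biology=3, Chemistry=2, Physics=3, Logic=3, Latin=3, Calculus=1, Algebra=1, Music=2. Every pair that conflicts lands in different time slots.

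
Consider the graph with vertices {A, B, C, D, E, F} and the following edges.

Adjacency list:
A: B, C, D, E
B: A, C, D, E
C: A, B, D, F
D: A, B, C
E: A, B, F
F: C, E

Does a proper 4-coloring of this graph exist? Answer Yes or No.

The chromatic number is 4. A, B, C, D are pairwise adjacent (a clique of size 4), so at least 4 colors are needed.
4 colors suffice: color 1 → {A, F}; color 2 → {C, E}; color 3 → {B}; color 4 → {D}.
That is already a proper 4-coloring.

Yes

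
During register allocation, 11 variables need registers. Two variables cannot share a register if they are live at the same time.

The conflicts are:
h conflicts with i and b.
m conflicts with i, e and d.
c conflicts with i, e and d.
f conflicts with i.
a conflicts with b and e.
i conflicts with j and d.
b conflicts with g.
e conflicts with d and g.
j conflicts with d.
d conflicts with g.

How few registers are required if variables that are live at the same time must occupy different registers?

3

m, e, d pairwise conflict, so at least 3 registers are needed.
3 registers suffice: register 1 → {f, b, d}; register 2 → {i, e}; register 3 → {h, m, c, a, j, g}. No two conflicting variables share a register.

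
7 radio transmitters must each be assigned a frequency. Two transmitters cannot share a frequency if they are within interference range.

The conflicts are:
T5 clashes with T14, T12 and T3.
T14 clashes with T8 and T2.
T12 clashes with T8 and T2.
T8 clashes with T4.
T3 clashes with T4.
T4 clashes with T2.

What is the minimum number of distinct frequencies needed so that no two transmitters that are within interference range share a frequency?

3

The cycle T8-T4-T3-T5-T14-T8 has odd length 5, so it cannot be 2-colored; at least 3 frequencies are needed.
3 frequencies suffice: T5=2, T14=1, T12=1, T8=2, T3=3, T4=1, T2=2. Each listed conflict is separated.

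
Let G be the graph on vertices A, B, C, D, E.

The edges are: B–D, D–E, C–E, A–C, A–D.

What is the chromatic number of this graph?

D and E are adjacent, so at least 2 colors are needed.
2 colors suffice: color 1 → {C, D}; color 2 → {A, B, E}. Every edge joins two different colors.

2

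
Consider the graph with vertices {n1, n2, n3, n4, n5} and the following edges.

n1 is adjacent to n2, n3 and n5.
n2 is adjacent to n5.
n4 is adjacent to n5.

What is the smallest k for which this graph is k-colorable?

n1, n2, n5 are mutually adjacent, so at least 3 colors are needed.
A valid assignment using 3 colors: n1=red, n2=green, n3=blue, n4=red, n5=blue. No two adjacent vertices share a color.

3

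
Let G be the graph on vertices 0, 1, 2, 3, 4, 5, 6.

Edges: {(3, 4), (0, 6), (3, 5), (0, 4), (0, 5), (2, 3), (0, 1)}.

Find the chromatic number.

0 and 1 are adjacent, so at least 2 colors are needed.
2 colors suffice: color red → {0, 3}; color blue → {1, 2, 4, 5, 6}. No two adjacent vertices share a color.

2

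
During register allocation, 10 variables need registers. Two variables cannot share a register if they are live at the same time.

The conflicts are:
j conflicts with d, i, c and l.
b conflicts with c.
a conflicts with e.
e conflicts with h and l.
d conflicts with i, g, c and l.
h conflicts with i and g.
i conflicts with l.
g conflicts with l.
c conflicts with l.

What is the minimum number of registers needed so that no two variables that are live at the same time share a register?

j, d, i, l all conflict with each other, so at least 4 registers are needed.
4 registers suffice: register 1 → {b, a, h, l}; register 2 → {e, d}; register 3 → {i, g, c}; register 4 → {j}. Every pair that conflicts lands in different registers.

4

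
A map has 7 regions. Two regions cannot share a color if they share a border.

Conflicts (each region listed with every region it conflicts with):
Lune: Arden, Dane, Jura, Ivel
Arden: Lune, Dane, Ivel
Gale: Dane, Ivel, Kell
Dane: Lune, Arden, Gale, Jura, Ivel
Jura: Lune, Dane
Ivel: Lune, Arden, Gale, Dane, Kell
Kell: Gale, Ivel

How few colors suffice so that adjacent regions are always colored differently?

4

Lune, Arden, Dane, Ivel all conflict with each other, so at least 4 colors are needed.
4 colors suffice: color 1 → {Dane, Kell}; color 2 → {Jura, Ivel}; color 3 → {Lune, Gale}; color 4 → {Arden}. No two conflicting regions share a color.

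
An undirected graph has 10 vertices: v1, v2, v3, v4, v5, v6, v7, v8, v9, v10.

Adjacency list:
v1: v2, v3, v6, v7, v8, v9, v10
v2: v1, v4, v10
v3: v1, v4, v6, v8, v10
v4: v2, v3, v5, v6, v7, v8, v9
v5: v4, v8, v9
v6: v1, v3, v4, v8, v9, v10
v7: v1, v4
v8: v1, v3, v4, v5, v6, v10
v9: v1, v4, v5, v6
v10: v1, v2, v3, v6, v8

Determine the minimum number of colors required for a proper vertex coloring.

v1, v3, v6, v8, v10 are pairwise adjacent (a clique of size 5), so at least 5 colors are needed.
5 colors suffice: v1=red, v2=blue, v3=purple, v4=red, v5=green, v6=green, v7=blue, v8=blue, v9=blue, v10=yellow. Each edge has distinct colors on its endpoints.

5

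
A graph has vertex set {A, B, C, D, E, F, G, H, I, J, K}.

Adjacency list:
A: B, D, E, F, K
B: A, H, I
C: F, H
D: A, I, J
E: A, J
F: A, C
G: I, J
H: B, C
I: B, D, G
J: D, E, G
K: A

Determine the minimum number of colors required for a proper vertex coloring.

The cycle B-H-C-F-A-B has odd length 5, so it cannot be 2-colored; at least 3 colors are needed.
3 colors suffice: color 1 → {A, C, I, J}; color 2 → {B, D, E, F, G, K}; color 3 → {H}. No two adjacent vertices share a color.

3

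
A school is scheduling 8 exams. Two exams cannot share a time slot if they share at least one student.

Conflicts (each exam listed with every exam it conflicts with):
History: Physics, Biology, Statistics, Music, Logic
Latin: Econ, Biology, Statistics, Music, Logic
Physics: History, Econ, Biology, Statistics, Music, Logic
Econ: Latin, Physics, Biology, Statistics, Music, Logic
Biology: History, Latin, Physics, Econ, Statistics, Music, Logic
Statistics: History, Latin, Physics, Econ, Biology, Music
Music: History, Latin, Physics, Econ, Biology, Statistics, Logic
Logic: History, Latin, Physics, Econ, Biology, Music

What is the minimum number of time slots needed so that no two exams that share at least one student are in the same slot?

5

History, Physics, Biology, Statistics, Music pairwise conflict, so at least 5 time slots are needed.
5 time slots suffice: time slot 1 → {Biology}; time slot 2 → {Music}; time slot 3 → {History, Econ}; time slot 4 → {Latin, Physics}; time slot 5 → {Statistics, Logic}. Each listed conflict is separated.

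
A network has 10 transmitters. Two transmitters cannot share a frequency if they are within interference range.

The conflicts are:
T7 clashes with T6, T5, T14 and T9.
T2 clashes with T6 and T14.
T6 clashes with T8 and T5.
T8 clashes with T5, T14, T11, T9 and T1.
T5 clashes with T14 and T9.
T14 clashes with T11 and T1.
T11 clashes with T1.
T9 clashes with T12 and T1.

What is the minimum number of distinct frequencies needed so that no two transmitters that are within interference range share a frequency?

T8, T14, T11, T1 pairwise conflict, so at least 4 frequencies are needed.
4 frequencies suffice: frequency 1 → {T7, T2, T8, T12}; frequency 2 → {T6, T14, T9}; frequency 3 → {T5, T1}; frequency 4 → {T11}. Every pair that conflicts lands in different frequencies.

4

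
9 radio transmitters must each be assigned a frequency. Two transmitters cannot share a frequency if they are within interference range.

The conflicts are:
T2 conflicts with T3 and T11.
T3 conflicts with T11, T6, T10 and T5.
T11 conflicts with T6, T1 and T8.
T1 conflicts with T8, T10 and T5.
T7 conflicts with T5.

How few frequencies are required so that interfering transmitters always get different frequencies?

3

T3, T11, T6 all conflict with each other, so at least 3 frequencies are needed.
3 frequencies suffice: frequency 1 → {T11, T10, T5}; frequency 2 → {T3, T1, T7}; frequency 3 → {T2, T6, T8}. Every pair that conflicts lands in different frequencies.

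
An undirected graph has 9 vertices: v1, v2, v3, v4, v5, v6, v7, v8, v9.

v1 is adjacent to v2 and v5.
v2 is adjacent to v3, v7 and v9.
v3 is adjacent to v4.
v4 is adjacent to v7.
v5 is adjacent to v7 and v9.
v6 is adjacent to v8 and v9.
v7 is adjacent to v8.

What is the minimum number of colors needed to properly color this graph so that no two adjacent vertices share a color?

3

The cycle v8-v7-v2-v9-v6-v8 has odd length 5, so it cannot be 2-colored; at least 3 colors are needed.
3 colors suffice: color red → {v2, v4, v5, v8}; color blue → {v1, v3, v7, v9}; color green → {v6}. Each edge has distinct colors on its endpoints.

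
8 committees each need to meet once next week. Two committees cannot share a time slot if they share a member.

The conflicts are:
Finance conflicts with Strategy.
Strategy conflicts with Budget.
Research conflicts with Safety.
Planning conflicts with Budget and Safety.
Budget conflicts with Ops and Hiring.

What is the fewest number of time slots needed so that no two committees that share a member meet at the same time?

2

Strategy and Budget conflict, so at least 2 time slots are needed.
Using 2 time slots: Finance=1, Strategy=2, Research=2, Planning=2, Budget=1, Ops=2, Hiring=2, Safety=1. No two conflicting committees share a time slot.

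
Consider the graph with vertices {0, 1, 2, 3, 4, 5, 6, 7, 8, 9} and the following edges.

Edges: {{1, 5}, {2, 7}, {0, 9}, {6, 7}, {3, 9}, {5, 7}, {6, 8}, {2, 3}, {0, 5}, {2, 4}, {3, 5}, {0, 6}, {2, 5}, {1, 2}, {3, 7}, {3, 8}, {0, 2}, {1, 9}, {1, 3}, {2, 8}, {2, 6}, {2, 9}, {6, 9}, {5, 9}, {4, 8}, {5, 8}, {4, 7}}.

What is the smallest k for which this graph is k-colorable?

1, 2, 3, 5, 9 are pairwise adjacent (a clique of size 5), so at least 5 colors are needed.
One proper 5-coloring: 0=yellow, 1=purple, 2=red, 3=yellow, 4=blue, 5=blue, 6=blue, 7=green, 8=green, 9=green. Every edge joins two different colors.

5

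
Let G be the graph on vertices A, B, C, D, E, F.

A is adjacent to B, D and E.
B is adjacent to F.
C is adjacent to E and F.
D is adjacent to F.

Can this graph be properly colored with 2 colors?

The cycle A-E-C-F-B-A has odd length 5, so it cannot be 2-colored; at least 3 colors are needed.
So 2 colors are not enough.

No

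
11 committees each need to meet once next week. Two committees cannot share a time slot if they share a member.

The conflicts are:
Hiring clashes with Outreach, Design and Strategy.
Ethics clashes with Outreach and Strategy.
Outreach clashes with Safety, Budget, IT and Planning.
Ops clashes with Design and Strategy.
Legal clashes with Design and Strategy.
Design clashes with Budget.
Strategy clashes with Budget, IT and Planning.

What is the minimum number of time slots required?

Hiring and Design conflict, so at least 2 time slots are needed.
2 time slots suffice: Hiring=2, Ethics=2, Outreach=1, Ops=2, Safety=2, Legal=2, Design=1, Strategy=1, Budget=2, IT=2, Planning=2. No two conflicting committees share a time slot.

2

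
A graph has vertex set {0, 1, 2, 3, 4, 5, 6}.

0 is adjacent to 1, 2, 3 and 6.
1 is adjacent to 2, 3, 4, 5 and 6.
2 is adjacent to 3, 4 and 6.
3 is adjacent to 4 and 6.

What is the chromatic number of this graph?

0, 1, 2, 3, 6 are mutually adjacent (a clique of size 5), so at least 5 colors are needed.
5 colors suffice: color a → {1}; color b → {2, 5}; color c → {3}; color d → {4, 6}; color e → {0}. No two adjacent vertices share a color.

5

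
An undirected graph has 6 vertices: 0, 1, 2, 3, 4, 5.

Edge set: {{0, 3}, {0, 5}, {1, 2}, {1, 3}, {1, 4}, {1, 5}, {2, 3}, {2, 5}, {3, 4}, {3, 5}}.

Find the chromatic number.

4

1, 2, 3, 5 are pairwise adjacent (a clique of size 4), so at least 4 colors are needed.
4 colors suffice: color a → {3}; color b → {4, 5}; color c → {0, 1}; color d → {2}. Each edge has distinct colors on its endpoints.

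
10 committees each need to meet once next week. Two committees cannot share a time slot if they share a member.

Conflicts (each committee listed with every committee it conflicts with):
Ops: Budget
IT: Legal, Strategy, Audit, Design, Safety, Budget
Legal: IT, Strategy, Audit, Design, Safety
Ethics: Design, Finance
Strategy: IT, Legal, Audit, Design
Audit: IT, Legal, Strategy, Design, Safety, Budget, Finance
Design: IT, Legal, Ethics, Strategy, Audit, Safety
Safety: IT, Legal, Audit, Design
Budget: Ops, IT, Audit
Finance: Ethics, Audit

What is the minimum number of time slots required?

IT, Legal, Strategy, Audit, Design pairwise conflict, so at least 5 time slots are needed.
A valid assignment using 5 time slots: Ops=1, IT=3, Legal=4, Ethics=1, Strategy=5, Audit=1, Design=2, Safety=5, Budget=2, Finance=2. No two conflicting committees share a time slot.

5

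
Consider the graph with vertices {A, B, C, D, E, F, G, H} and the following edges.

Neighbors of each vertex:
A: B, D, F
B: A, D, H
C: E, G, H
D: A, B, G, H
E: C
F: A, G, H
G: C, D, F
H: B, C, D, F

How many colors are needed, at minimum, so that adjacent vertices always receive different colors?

3

A, B, D form a triangle, so at least 3 colors are needed.
3 colors suffice: color 1 → {C, D, F}; color 2 → {A, E, G, H}; color 3 → {B}. No two adjacent vertices share a color.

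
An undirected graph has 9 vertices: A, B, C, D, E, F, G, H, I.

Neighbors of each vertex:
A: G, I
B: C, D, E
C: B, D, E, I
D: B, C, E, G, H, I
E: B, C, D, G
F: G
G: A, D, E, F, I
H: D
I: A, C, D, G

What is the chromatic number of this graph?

B, C, D, E are pairwise adjacent (a clique of size 4), so at least 4 colors are needed.
4 colors suffice: color red → {A, D, F}; color blue → {C, G, H}; color green → {E, I}; color yellow → {B}. Every edge joins two different colors.

4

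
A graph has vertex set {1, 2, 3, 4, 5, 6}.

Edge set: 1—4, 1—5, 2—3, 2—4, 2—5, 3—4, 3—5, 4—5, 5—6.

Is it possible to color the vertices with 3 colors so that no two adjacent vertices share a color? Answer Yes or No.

No

2, 3, 4, 5 are mutually adjacent (a clique of size 4), so at least 4 colors are needed.
So 3 colors are not enough.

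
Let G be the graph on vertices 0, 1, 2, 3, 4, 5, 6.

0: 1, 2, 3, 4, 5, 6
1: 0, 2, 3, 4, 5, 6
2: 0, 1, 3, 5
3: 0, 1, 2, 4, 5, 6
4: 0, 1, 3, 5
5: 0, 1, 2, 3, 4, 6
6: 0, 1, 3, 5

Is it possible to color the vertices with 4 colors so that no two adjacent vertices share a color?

No

0, 1, 3, 5, 6 are mutually adjacent (a clique of size 5), so at least 5 colors are needed.
So 4 colors are not enough.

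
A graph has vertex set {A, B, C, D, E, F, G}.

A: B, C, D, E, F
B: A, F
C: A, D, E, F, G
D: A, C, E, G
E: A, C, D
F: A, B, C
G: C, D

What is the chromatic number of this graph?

A, C, D, E are mutually adjacent (a clique of size 4), so at least 4 colors are needed.
4 colors suffice: A=red, B=blue, C=blue, D=green, E=yellow, F=green, G=red. Every edge joins two different colors.

4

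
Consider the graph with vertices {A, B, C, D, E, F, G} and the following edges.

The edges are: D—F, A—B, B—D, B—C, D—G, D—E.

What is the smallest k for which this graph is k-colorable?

A and B are adjacent, so at least 2 colors are needed.
2 colors suffice: color 1 → {A, C, D}; color 2 → {B, E, F, G}. Every edge joins two different colors.

2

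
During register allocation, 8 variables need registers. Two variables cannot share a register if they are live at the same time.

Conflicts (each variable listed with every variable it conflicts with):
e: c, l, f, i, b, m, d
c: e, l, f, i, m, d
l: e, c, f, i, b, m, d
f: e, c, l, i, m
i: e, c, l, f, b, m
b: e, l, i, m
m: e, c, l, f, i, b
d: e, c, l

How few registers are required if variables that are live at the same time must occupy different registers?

6

e, c, l, f, i, m are mutually in conflict, so at least 6 registers are needed.
A valid assignment using 6 registers: e=1, c=5, l=2, f=6, i=3, b=5, m=4, d=3. Every pair that conflicts lands in different registers.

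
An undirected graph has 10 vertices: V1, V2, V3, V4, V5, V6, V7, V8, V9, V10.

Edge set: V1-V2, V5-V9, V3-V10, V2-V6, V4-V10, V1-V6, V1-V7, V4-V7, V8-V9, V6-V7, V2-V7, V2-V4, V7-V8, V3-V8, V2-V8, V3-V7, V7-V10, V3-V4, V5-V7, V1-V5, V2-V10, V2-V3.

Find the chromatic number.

V2, V3, V4, V7, V10 are pairwise adjacent (a clique of size 5), so at least 5 colors are needed.
5 colors suffice: color 1 → {V7, V9}; color 2 → {V2, V5}; color 3 → {V1, V3}; color 4 → {V4, V6, V8}; color 5 → {V10}. No two adjacent vertices share a color.

5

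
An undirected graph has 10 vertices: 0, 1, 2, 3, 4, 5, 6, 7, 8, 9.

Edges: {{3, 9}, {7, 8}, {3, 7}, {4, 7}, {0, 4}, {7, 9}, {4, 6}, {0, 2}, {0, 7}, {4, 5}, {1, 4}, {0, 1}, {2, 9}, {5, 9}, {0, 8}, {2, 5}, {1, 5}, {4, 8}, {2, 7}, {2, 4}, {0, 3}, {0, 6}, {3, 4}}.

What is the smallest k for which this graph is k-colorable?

4

0, 2, 4, 7 form a clique, so at least 4 colors are needed.
A valid assignment using 4 colors: 0=blue, 1=green, 2=yellow, 3=yellow, 4=red, 5=blue, 6=green, 7=green, 8=yellow, 9=red. No two adjacent vertices share a color.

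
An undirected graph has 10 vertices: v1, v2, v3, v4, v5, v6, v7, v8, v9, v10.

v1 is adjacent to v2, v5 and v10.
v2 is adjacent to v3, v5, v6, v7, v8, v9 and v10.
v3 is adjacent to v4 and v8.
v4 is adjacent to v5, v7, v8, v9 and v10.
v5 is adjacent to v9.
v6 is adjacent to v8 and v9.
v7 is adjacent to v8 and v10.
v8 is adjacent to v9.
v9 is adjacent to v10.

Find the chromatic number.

v2, v6, v8, v9 form a clique, so at least 4 colors are needed.
4 colors suffice: color red → {v2, v4}; color blue → {v1, v3, v7, v9}; color green → {v5, v8, v10}; color yellow → {v6}. Every edge joins two different colors.

4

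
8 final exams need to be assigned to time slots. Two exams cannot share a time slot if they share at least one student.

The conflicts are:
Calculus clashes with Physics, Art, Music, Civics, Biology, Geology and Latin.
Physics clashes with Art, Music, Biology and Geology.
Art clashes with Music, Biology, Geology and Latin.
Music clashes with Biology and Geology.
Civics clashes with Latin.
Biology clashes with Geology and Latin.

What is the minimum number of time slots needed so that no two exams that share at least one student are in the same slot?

Calculus, Physics, Art, Music, Biology, Geology all conflict with each other, so at least 6 time slots are needed.
6 time slots suffice: time slot 1 → {Calculus}; time slot 2 → {Civics, Biology}; time slot 3 → {Art}; time slot 4 → {Geology, Latin}; time slot 5 → {Physics}; time slot 6 → {Music}. No two conflicting exams share a time slot.

6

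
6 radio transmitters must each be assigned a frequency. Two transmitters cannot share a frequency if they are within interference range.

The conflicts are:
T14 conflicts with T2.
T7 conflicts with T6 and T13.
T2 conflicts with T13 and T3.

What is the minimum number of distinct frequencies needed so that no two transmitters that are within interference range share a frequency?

2

T14 and T2 conflict, so at least 2 frequencies are needed.
2 frequencies suffice: frequency 1 → {T7, T2}; frequency 2 → {T14, T6, T13, T3}. Each listed conflict is separated.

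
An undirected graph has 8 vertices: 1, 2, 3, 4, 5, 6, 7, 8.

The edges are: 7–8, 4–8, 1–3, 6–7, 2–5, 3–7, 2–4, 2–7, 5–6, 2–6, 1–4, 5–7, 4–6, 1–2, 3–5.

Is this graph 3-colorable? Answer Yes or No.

No

2, 5, 6, 7 are pairwise adjacent (a clique of size 4), so at least 4 colors are needed.
So 3 colors are not enough.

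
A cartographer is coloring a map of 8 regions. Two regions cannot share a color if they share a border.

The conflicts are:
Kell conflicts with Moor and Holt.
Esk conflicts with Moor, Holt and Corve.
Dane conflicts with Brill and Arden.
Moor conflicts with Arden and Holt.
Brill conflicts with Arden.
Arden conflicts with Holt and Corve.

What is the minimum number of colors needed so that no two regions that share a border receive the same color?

3

Dane, Brill, Arden are mutually in conflict, so at least 3 colors are needed.
3 colors suffice: color 1 → {Kell, Esk, Arden}; color 2 → {Moor, Brill, Corve}; color 3 → {Dane, Holt}. No two conflicting regions share a color.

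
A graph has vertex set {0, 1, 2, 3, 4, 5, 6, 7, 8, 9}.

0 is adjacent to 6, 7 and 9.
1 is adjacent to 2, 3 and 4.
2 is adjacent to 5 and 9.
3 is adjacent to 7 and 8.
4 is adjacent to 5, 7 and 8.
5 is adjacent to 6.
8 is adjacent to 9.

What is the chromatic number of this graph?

3

The cycle 5-6-0-9-2-5 has odd length 5, so it cannot be 2-colored; at least 3 colors are needed.
3 colors suffice: color red → {0, 2, 3, 4}; color blue → {1, 5, 7, 8}; color green → {6, 9}. Each edge has distinct colors on its endpoints.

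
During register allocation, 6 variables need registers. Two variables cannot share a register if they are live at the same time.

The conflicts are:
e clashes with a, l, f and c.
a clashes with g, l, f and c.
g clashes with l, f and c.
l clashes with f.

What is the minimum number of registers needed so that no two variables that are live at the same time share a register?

4

a, g, l, f pairwise conflict, so at least 4 registers are needed.
Using 4 registers: e=3, a=1, g=3, l=2, f=4, c=2. Every pair that conflicts lands in different registers.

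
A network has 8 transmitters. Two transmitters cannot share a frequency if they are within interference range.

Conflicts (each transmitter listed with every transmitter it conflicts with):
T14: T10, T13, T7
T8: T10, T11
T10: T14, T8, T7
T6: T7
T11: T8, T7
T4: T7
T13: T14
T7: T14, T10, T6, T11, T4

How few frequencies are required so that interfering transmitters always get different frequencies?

T14, T10, T7 pairwise conflict, so at least 3 frequencies are needed.
A valid assignment using 3 frequencies: T14=3, T8=1, T10=2, T6=2, T11=2, T4=2, T13=1, T7=1. Each listed conflict is separated.

3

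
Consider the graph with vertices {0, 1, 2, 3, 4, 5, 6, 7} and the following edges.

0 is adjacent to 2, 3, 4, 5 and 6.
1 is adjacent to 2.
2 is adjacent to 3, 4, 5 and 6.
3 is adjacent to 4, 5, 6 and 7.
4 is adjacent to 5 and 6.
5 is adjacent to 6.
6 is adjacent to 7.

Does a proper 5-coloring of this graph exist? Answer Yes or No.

No

0, 2, 3, 4, 5, 6 form a clique, so at least 6 colors are needed.
So 5 colors are not enough.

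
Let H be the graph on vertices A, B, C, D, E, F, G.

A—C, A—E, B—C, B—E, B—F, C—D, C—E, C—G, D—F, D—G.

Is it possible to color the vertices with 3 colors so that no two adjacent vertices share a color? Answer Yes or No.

The chromatic number is 3. B, C, E form a triangle, so at least 3 colors are needed.
3 colors suffice: color red → {C, F}; color blue → {D, E}; color green → {A, B, G}.
That is already a proper 3-coloring.

Yes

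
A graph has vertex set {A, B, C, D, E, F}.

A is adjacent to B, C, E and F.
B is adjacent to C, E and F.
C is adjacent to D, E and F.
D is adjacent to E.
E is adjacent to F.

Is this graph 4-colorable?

A, B, C, E, F are pairwise adjacent (a clique of size 5), so at least 5 colors are needed.
So 4 colors are not enough.

No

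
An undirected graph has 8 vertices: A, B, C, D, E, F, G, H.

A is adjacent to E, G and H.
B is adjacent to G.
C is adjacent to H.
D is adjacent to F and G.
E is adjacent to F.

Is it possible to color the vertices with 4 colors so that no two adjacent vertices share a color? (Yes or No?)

The chromatic number is 3. The cycle F-E-A-G-D-F has odd length 5, so it cannot be 2-colored; at least 3 colors are needed.
3 colors suffice: color 1 → {A, B, C, D}; color 2 → {E, G, H}; color 3 → {F}.
Since 4 ≥ 3, a proper 4-coloring certainly exists.

Yes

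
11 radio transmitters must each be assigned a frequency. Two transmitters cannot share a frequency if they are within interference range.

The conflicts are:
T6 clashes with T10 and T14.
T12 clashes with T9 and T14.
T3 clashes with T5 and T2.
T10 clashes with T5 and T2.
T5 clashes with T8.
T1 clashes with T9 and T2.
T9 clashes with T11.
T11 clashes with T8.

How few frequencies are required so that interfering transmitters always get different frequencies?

The cycle T9-T1-T2-T3-T5-T8-T11-T9 has odd length 7, so it cannot be 2-colored; at least 3 frequencies are needed.
A valid assignment using 3 frequencies: T6=2, T12=2, T3=1, T10=1, T5=2, T1=3, T9=1, T11=2, T8=1, T2=2, T14=1. No two conflicting transmitters share a frequency.

3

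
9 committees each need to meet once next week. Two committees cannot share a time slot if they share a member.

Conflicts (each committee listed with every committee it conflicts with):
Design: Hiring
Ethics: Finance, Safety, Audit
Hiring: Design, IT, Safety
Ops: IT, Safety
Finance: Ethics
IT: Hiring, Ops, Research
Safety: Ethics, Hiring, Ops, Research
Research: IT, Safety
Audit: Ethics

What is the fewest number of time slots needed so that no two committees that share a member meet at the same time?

2

Ethics and Audit conflict, so at least 2 time slots are needed.
2 time slots suffice: Design=1, Ethics=2, Hiring=2, Ops=2, Finance=1, IT=1, Safety=1, Research=2, Audit=1. No two conflicting committees share a time slot.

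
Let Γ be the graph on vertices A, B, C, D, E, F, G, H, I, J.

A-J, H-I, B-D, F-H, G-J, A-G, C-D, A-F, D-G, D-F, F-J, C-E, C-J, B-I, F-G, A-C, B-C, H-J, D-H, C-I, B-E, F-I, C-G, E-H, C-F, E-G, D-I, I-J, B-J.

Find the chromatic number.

A, C, F, G, J are pairwise adjacent (a clique of size 5), so at least 5 colors are needed.
5 colors suffice: A=purple, B=green, C=red, D=blue, E=blue, F=green, G=yellow, H=red, I=yellow, J=blue. Each edge has distinct colors on its endpoints.

5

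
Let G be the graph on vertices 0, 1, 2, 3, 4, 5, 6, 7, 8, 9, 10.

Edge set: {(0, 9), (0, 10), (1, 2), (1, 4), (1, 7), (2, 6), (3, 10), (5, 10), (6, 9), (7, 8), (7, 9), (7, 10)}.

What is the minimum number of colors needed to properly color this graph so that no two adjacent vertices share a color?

3

The cycle 6-9-7-1-2-6 has odd length 5, so it cannot be 2-colored; at least 3 colors are needed.
3 colors suffice: color red → {0, 2, 3, 4, 5, 7}; color blue → {1, 8, 9, 10}; color green → {6}. Each edge has distinct colors on its endpoints.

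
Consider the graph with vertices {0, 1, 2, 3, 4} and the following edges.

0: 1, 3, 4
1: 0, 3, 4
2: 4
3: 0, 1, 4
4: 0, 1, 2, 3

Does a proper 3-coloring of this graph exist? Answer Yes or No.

No

0, 1, 3, 4 form a clique, so at least 4 colors are needed.
So 3 colors are not enough.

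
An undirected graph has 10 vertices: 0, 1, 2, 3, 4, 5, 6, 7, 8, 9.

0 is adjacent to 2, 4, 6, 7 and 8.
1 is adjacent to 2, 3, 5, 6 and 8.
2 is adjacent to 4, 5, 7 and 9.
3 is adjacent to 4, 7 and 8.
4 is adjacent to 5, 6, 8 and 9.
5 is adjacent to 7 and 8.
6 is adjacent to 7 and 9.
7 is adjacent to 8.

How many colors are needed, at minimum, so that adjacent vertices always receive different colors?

3

0, 4, 6 are mutually adjacent, so at least 3 colors are needed.
One proper 3-coloring: 0=c, 1=a, 2=b, 3=c, 4=a, 5=c, 6=b, 7=a, 8=b, 9=c. Every edge joins two different colors.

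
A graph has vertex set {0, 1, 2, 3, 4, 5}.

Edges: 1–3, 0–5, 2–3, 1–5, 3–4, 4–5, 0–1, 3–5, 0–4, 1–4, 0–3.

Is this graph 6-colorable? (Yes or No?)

Yes

The chromatic number is 5. 0, 1, 3, 4, 5 are pairwise adjacent (a clique of size 5), so at least 5 colors are needed.
5 colors suffice: 0=blue, 1=green, 2=blue, 3=red, 4=purple, 5=yellow.
Since 6 ≥ 5, a proper 6-coloring certainly exists.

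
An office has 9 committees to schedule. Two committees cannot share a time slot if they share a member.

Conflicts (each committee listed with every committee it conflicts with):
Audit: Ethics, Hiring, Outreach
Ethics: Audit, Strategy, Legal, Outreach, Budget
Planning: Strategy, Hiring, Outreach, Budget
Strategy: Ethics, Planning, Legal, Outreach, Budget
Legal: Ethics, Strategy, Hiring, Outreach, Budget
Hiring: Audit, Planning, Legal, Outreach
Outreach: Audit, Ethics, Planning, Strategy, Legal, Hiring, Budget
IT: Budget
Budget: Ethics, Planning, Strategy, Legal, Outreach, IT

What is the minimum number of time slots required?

5

Ethics, Strategy, Legal, Outreach, Budget all conflict with each other, so at least 5 time slots are needed.
Using 5 time slots: Audit=3, Ethics=4, Planning=4, Strategy=3, Legal=5, Hiring=2, Outreach=1, IT=1, Budget=2. Each listed conflict is separated.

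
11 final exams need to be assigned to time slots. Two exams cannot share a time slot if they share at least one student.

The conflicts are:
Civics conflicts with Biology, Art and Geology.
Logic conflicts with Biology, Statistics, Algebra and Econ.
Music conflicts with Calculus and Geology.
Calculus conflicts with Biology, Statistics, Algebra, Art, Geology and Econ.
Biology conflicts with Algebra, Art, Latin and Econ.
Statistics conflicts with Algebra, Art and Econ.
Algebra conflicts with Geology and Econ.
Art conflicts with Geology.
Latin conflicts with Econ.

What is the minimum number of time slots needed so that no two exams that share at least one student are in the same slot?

4

Calculus, Statistics, Algebra, Econ are mutually in conflict, so at least 4 time slots are needed.
4 time slots suffice: Civics=1, Logic=1, Music=3, Calculus=1, Biology=2, Statistics=2, Algebra=4, Art=3, Geology=2, Latin=1, Econ=3. Every pair that conflicts lands in different time slots.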